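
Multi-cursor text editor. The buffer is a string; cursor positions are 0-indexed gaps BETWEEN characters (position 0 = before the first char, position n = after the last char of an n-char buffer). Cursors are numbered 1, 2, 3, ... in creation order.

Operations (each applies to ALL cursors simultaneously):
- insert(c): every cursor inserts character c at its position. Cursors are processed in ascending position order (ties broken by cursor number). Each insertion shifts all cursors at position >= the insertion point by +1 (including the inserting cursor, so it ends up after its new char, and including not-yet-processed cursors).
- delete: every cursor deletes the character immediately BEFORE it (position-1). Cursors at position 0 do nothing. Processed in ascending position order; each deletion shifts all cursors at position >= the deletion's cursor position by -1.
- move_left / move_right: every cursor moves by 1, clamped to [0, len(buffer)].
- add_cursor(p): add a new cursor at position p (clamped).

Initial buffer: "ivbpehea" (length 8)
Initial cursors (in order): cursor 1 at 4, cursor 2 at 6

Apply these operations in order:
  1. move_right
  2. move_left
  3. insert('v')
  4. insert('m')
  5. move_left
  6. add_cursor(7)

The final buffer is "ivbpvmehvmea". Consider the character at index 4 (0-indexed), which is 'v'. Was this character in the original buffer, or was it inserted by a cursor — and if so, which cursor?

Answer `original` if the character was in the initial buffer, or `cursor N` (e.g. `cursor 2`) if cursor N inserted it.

After op 1 (move_right): buffer="ivbpehea" (len 8), cursors c1@5 c2@7, authorship ........
After op 2 (move_left): buffer="ivbpehea" (len 8), cursors c1@4 c2@6, authorship ........
After op 3 (insert('v')): buffer="ivbpvehvea" (len 10), cursors c1@5 c2@8, authorship ....1..2..
After op 4 (insert('m')): buffer="ivbpvmehvmea" (len 12), cursors c1@6 c2@10, authorship ....11..22..
After op 5 (move_left): buffer="ivbpvmehvmea" (len 12), cursors c1@5 c2@9, authorship ....11..22..
After op 6 (add_cursor(7)): buffer="ivbpvmehvmea" (len 12), cursors c1@5 c3@7 c2@9, authorship ....11..22..
Authorship (.=original, N=cursor N): . . . . 1 1 . . 2 2 . .
Index 4: author = 1

Answer: cursor 1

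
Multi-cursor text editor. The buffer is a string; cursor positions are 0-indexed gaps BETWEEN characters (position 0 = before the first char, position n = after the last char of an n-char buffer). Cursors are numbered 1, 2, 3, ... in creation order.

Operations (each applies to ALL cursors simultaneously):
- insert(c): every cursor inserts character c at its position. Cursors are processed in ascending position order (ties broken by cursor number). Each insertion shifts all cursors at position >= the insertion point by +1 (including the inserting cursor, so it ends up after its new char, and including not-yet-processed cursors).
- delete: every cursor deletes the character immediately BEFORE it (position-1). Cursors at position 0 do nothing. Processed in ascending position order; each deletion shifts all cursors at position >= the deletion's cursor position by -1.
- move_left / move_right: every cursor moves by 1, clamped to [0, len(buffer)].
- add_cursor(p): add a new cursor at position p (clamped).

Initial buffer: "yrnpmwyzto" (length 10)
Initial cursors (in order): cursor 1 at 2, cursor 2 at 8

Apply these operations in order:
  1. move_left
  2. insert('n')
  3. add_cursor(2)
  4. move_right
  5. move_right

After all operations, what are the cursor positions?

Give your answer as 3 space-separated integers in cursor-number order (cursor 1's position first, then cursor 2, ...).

After op 1 (move_left): buffer="yrnpmwyzto" (len 10), cursors c1@1 c2@7, authorship ..........
After op 2 (insert('n')): buffer="ynrnpmwynzto" (len 12), cursors c1@2 c2@9, authorship .1......2...
After op 3 (add_cursor(2)): buffer="ynrnpmwynzto" (len 12), cursors c1@2 c3@2 c2@9, authorship .1......2...
After op 4 (move_right): buffer="ynrnpmwynzto" (len 12), cursors c1@3 c3@3 c2@10, authorship .1......2...
After op 5 (move_right): buffer="ynrnpmwynzto" (len 12), cursors c1@4 c3@4 c2@11, authorship .1......2...

Answer: 4 11 4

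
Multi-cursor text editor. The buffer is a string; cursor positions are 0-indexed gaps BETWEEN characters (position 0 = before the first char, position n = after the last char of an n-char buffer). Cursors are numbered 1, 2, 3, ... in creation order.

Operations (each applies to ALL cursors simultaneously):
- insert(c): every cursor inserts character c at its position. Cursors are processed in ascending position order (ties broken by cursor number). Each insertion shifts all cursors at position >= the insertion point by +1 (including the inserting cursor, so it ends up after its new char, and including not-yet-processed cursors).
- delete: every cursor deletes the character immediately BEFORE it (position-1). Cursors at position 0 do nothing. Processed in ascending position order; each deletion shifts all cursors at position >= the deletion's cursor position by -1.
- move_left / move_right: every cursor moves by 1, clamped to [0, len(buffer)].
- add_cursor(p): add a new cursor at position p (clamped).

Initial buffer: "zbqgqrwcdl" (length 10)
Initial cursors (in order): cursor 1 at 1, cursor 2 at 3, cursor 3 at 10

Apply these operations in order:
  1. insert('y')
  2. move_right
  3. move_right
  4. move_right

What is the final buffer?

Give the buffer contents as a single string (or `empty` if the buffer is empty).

After op 1 (insert('y')): buffer="zybqygqrwcdly" (len 13), cursors c1@2 c2@5 c3@13, authorship .1..2.......3
After op 2 (move_right): buffer="zybqygqrwcdly" (len 13), cursors c1@3 c2@6 c3@13, authorship .1..2.......3
After op 3 (move_right): buffer="zybqygqrwcdly" (len 13), cursors c1@4 c2@7 c3@13, authorship .1..2.......3
After op 4 (move_right): buffer="zybqygqrwcdly" (len 13), cursors c1@5 c2@8 c3@13, authorship .1..2.......3

Answer: zybqygqrwcdly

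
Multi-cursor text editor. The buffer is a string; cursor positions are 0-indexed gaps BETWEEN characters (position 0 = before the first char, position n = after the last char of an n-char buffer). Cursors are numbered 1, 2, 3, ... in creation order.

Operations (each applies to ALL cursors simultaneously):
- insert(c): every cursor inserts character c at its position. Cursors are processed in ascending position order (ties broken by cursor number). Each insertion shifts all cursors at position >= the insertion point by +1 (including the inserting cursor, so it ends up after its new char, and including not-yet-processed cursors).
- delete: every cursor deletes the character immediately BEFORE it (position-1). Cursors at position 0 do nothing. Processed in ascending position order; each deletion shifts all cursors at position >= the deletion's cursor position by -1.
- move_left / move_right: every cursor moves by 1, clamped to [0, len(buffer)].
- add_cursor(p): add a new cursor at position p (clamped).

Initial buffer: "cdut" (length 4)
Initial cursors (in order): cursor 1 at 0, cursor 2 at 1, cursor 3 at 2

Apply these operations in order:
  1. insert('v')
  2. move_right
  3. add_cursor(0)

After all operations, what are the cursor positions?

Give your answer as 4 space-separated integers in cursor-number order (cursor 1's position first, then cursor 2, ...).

Answer: 2 4 6 0

Derivation:
After op 1 (insert('v')): buffer="vcvdvut" (len 7), cursors c1@1 c2@3 c3@5, authorship 1.2.3..
After op 2 (move_right): buffer="vcvdvut" (len 7), cursors c1@2 c2@4 c3@6, authorship 1.2.3..
After op 3 (add_cursor(0)): buffer="vcvdvut" (len 7), cursors c4@0 c1@2 c2@4 c3@6, authorship 1.2.3..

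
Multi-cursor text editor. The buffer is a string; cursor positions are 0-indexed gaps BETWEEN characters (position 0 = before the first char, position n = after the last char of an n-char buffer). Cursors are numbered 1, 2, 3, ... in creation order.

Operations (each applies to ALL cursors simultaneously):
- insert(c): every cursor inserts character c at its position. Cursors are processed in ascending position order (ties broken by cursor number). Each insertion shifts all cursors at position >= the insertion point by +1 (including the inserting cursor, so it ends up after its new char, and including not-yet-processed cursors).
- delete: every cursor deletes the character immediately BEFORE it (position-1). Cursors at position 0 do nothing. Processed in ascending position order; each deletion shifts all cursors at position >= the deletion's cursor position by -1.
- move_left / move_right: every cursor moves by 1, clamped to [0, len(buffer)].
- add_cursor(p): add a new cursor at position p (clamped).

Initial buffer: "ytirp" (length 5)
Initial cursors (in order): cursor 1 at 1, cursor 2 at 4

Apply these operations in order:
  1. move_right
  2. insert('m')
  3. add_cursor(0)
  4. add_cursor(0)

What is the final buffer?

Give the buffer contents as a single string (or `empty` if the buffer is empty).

Answer: ytmirpm

Derivation:
After op 1 (move_right): buffer="ytirp" (len 5), cursors c1@2 c2@5, authorship .....
After op 2 (insert('m')): buffer="ytmirpm" (len 7), cursors c1@3 c2@7, authorship ..1...2
After op 3 (add_cursor(0)): buffer="ytmirpm" (len 7), cursors c3@0 c1@3 c2@7, authorship ..1...2
After op 4 (add_cursor(0)): buffer="ytmirpm" (len 7), cursors c3@0 c4@0 c1@3 c2@7, authorship ..1...2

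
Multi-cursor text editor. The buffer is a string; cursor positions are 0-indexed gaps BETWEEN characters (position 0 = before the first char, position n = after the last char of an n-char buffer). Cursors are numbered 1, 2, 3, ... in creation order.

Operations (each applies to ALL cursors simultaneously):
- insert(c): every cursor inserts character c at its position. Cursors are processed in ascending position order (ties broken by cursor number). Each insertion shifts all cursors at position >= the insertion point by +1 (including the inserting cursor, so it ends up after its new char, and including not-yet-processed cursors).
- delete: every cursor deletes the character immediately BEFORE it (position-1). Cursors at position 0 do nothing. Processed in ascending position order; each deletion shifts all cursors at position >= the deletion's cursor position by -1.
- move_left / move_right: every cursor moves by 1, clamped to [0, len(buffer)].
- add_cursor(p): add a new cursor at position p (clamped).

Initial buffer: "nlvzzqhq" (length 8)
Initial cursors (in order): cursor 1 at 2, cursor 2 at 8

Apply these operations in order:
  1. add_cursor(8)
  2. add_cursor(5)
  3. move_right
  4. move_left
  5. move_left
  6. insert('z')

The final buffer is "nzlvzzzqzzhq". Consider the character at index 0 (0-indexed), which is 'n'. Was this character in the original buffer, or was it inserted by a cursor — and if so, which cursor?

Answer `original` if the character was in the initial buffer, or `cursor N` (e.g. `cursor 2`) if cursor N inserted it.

After op 1 (add_cursor(8)): buffer="nlvzzqhq" (len 8), cursors c1@2 c2@8 c3@8, authorship ........
After op 2 (add_cursor(5)): buffer="nlvzzqhq" (len 8), cursors c1@2 c4@5 c2@8 c3@8, authorship ........
After op 3 (move_right): buffer="nlvzzqhq" (len 8), cursors c1@3 c4@6 c2@8 c3@8, authorship ........
After op 4 (move_left): buffer="nlvzzqhq" (len 8), cursors c1@2 c4@5 c2@7 c3@7, authorship ........
After op 5 (move_left): buffer="nlvzzqhq" (len 8), cursors c1@1 c4@4 c2@6 c3@6, authorship ........
After op 6 (insert('z')): buffer="nzlvzzzqzzhq" (len 12), cursors c1@2 c4@6 c2@10 c3@10, authorship .1...4..23..
Authorship (.=original, N=cursor N): . 1 . . . 4 . . 2 3 . .
Index 0: author = original

Answer: original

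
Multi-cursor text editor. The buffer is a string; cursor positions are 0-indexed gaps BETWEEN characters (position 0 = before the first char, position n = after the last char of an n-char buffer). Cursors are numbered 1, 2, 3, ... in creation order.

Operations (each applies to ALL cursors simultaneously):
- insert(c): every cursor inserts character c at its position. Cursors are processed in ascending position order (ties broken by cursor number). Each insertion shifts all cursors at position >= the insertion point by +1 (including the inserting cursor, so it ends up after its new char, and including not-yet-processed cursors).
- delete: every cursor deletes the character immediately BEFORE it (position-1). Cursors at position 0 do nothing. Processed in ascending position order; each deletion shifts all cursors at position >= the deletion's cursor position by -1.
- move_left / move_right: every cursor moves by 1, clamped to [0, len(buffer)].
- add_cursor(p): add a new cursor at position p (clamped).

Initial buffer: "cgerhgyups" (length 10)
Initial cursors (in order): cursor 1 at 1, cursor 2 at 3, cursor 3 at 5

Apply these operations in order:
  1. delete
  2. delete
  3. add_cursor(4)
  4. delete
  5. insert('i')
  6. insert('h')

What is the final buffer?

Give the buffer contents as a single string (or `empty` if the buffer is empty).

After op 1 (delete): buffer="grgyups" (len 7), cursors c1@0 c2@1 c3@2, authorship .......
After op 2 (delete): buffer="gyups" (len 5), cursors c1@0 c2@0 c3@0, authorship .....
After op 3 (add_cursor(4)): buffer="gyups" (len 5), cursors c1@0 c2@0 c3@0 c4@4, authorship .....
After op 4 (delete): buffer="gyus" (len 4), cursors c1@0 c2@0 c3@0 c4@3, authorship ....
After op 5 (insert('i')): buffer="iiigyuis" (len 8), cursors c1@3 c2@3 c3@3 c4@7, authorship 123...4.
After op 6 (insert('h')): buffer="iiihhhgyuihs" (len 12), cursors c1@6 c2@6 c3@6 c4@11, authorship 123123...44.

Answer: iiihhhgyuihs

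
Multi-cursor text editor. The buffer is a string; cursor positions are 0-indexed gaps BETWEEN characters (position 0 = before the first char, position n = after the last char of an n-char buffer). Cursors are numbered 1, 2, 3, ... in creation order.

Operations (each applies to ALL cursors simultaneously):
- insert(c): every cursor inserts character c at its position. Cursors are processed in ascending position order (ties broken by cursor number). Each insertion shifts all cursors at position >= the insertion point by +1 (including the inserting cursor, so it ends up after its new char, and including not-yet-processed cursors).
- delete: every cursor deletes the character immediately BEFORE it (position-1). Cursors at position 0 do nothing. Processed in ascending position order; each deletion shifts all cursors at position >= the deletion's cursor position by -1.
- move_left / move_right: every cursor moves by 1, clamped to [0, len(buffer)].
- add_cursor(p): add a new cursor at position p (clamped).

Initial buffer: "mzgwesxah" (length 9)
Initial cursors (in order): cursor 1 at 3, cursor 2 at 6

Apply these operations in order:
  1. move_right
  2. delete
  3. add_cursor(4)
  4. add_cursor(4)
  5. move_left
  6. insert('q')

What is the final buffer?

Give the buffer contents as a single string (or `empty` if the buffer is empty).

Answer: mzqgqqeqsah

Derivation:
After op 1 (move_right): buffer="mzgwesxah" (len 9), cursors c1@4 c2@7, authorship .........
After op 2 (delete): buffer="mzgesah" (len 7), cursors c1@3 c2@5, authorship .......
After op 3 (add_cursor(4)): buffer="mzgesah" (len 7), cursors c1@3 c3@4 c2@5, authorship .......
After op 4 (add_cursor(4)): buffer="mzgesah" (len 7), cursors c1@3 c3@4 c4@4 c2@5, authorship .......
After op 5 (move_left): buffer="mzgesah" (len 7), cursors c1@2 c3@3 c4@3 c2@4, authorship .......
After op 6 (insert('q')): buffer="mzqgqqeqsah" (len 11), cursors c1@3 c3@6 c4@6 c2@8, authorship ..1.34.2...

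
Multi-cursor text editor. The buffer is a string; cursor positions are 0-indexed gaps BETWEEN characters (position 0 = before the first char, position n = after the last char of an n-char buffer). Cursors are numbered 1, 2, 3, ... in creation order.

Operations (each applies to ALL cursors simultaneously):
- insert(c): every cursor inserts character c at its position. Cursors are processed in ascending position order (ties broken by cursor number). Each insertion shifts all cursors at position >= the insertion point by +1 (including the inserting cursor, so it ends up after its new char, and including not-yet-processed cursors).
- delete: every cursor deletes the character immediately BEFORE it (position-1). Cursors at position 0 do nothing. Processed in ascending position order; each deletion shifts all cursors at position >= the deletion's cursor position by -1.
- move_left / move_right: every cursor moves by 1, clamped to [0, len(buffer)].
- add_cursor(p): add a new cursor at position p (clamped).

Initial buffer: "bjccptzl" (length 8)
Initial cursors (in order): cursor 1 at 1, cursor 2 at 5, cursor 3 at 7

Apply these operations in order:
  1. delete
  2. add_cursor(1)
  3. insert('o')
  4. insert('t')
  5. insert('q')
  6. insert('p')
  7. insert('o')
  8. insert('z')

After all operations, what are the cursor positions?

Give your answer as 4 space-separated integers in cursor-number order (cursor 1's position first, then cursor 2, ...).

After op 1 (delete): buffer="jcctl" (len 5), cursors c1@0 c2@3 c3@4, authorship .....
After op 2 (add_cursor(1)): buffer="jcctl" (len 5), cursors c1@0 c4@1 c2@3 c3@4, authorship .....
After op 3 (insert('o')): buffer="ojoccotol" (len 9), cursors c1@1 c4@3 c2@6 c3@8, authorship 1.4..2.3.
After op 4 (insert('t')): buffer="otjotccottotl" (len 13), cursors c1@2 c4@5 c2@9 c3@12, authorship 11.44..22.33.
After op 5 (insert('q')): buffer="otqjotqccotqtotql" (len 17), cursors c1@3 c4@7 c2@12 c3@16, authorship 111.444..222.333.
After op 6 (insert('p')): buffer="otqpjotqpccotqptotqpl" (len 21), cursors c1@4 c4@9 c2@15 c3@20, authorship 1111.4444..2222.3333.
After op 7 (insert('o')): buffer="otqpojotqpoccotqpototqpol" (len 25), cursors c1@5 c4@11 c2@18 c3@24, authorship 11111.44444..22222.33333.
After op 8 (insert('z')): buffer="otqpozjotqpozccotqpoztotqpozl" (len 29), cursors c1@6 c4@13 c2@21 c3@28, authorship 111111.444444..222222.333333.

Answer: 6 21 28 13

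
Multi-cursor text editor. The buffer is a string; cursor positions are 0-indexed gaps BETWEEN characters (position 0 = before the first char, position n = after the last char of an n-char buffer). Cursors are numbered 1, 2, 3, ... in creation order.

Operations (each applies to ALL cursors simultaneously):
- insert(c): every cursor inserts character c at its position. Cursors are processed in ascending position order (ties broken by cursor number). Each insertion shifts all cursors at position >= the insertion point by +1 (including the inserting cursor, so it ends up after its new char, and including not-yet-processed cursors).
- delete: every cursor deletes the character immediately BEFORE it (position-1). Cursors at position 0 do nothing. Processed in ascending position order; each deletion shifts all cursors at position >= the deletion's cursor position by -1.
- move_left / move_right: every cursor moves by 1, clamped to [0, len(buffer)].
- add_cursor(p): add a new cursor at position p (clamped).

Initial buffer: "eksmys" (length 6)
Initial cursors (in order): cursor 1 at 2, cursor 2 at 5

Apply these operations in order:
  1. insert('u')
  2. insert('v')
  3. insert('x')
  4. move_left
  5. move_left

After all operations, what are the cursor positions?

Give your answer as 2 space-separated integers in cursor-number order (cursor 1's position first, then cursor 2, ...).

After op 1 (insert('u')): buffer="ekusmyus" (len 8), cursors c1@3 c2@7, authorship ..1...2.
After op 2 (insert('v')): buffer="ekuvsmyuvs" (len 10), cursors c1@4 c2@9, authorship ..11...22.
After op 3 (insert('x')): buffer="ekuvxsmyuvxs" (len 12), cursors c1@5 c2@11, authorship ..111...222.
After op 4 (move_left): buffer="ekuvxsmyuvxs" (len 12), cursors c1@4 c2@10, authorship ..111...222.
After op 5 (move_left): buffer="ekuvxsmyuvxs" (len 12), cursors c1@3 c2@9, authorship ..111...222.

Answer: 3 9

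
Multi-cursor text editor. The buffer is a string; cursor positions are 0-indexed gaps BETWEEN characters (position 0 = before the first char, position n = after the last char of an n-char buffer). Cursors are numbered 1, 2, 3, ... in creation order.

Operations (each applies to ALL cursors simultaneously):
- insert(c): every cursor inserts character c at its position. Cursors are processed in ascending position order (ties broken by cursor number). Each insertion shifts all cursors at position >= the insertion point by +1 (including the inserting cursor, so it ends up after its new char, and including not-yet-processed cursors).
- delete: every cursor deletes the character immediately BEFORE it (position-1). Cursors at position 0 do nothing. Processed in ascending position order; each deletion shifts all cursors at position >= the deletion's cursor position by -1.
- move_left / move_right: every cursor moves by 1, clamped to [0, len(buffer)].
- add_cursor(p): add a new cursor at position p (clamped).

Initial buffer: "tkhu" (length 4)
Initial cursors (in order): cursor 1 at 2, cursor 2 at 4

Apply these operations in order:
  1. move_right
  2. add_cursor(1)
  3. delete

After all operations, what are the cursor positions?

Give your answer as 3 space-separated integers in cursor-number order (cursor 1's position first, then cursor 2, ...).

After op 1 (move_right): buffer="tkhu" (len 4), cursors c1@3 c2@4, authorship ....
After op 2 (add_cursor(1)): buffer="tkhu" (len 4), cursors c3@1 c1@3 c2@4, authorship ....
After op 3 (delete): buffer="k" (len 1), cursors c3@0 c1@1 c2@1, authorship .

Answer: 1 1 0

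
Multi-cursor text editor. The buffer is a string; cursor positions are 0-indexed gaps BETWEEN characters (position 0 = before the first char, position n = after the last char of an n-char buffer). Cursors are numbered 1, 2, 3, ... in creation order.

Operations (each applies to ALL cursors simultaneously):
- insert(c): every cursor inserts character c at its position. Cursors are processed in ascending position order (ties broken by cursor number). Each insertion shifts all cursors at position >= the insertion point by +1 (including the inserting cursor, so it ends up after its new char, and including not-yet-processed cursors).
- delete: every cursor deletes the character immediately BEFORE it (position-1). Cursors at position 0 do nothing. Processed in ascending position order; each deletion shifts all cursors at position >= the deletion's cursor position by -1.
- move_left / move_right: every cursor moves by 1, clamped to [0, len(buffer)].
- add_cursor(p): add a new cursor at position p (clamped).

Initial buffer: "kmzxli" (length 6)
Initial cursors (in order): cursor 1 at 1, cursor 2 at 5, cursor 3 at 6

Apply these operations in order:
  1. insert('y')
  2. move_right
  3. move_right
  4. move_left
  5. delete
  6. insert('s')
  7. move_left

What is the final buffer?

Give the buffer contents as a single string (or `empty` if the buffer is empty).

After op 1 (insert('y')): buffer="kymzxlyiy" (len 9), cursors c1@2 c2@7 c3@9, authorship .1....2.3
After op 2 (move_right): buffer="kymzxlyiy" (len 9), cursors c1@3 c2@8 c3@9, authorship .1....2.3
After op 3 (move_right): buffer="kymzxlyiy" (len 9), cursors c1@4 c2@9 c3@9, authorship .1....2.3
After op 4 (move_left): buffer="kymzxlyiy" (len 9), cursors c1@3 c2@8 c3@8, authorship .1....2.3
After op 5 (delete): buffer="kyzxly" (len 6), cursors c1@2 c2@5 c3@5, authorship .1...3
After op 6 (insert('s')): buffer="kyszxlssy" (len 9), cursors c1@3 c2@8 c3@8, authorship .11...233
After op 7 (move_left): buffer="kyszxlssy" (len 9), cursors c1@2 c2@7 c3@7, authorship .11...233

Answer: kyszxlssy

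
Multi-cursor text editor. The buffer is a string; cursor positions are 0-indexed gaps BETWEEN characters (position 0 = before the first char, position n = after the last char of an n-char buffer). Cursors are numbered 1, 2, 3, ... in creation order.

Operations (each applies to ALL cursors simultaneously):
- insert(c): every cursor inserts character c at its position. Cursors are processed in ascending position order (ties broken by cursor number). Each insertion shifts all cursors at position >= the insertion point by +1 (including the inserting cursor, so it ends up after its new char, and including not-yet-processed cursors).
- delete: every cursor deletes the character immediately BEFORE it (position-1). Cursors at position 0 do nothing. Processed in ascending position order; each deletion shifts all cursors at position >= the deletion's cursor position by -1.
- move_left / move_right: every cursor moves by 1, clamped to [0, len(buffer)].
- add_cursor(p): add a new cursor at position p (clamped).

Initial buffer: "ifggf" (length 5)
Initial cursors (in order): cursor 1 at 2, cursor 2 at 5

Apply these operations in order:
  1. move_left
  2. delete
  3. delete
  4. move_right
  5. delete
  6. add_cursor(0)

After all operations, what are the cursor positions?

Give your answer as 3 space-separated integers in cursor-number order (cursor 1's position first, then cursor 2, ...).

After op 1 (move_left): buffer="ifggf" (len 5), cursors c1@1 c2@4, authorship .....
After op 2 (delete): buffer="fgf" (len 3), cursors c1@0 c2@2, authorship ...
After op 3 (delete): buffer="ff" (len 2), cursors c1@0 c2@1, authorship ..
After op 4 (move_right): buffer="ff" (len 2), cursors c1@1 c2@2, authorship ..
After op 5 (delete): buffer="" (len 0), cursors c1@0 c2@0, authorship 
After op 6 (add_cursor(0)): buffer="" (len 0), cursors c1@0 c2@0 c3@0, authorship 

Answer: 0 0 0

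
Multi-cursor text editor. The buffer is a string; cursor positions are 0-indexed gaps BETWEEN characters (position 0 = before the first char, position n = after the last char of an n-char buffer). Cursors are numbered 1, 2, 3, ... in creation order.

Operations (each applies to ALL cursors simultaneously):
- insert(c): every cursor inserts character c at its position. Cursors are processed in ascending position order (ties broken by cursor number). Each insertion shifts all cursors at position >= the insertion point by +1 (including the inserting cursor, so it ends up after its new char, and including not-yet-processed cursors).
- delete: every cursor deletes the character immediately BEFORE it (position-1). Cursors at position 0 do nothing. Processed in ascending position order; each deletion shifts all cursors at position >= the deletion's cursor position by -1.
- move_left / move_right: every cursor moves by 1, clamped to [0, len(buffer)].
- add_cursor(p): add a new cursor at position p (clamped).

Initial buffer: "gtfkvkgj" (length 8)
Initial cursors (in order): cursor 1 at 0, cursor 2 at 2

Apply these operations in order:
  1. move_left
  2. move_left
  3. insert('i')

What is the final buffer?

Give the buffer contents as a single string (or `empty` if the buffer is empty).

After op 1 (move_left): buffer="gtfkvkgj" (len 8), cursors c1@0 c2@1, authorship ........
After op 2 (move_left): buffer="gtfkvkgj" (len 8), cursors c1@0 c2@0, authorship ........
After op 3 (insert('i')): buffer="iigtfkvkgj" (len 10), cursors c1@2 c2@2, authorship 12........

Answer: iigtfkvkgj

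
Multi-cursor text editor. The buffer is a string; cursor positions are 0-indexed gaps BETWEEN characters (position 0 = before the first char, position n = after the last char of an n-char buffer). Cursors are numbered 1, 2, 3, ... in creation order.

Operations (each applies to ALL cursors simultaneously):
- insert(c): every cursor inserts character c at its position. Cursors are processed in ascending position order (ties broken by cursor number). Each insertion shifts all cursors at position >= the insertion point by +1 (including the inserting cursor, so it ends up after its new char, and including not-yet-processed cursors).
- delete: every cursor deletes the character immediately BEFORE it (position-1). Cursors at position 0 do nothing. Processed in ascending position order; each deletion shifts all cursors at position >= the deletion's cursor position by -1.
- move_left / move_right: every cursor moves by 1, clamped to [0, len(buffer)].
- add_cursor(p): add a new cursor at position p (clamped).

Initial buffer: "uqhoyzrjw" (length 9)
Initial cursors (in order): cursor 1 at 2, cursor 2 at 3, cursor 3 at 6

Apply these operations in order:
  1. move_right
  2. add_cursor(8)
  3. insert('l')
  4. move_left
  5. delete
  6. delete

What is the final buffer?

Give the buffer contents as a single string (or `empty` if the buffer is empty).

After op 1 (move_right): buffer="uqhoyzrjw" (len 9), cursors c1@3 c2@4 c3@7, authorship .........
After op 2 (add_cursor(8)): buffer="uqhoyzrjw" (len 9), cursors c1@3 c2@4 c3@7 c4@8, authorship .........
After op 3 (insert('l')): buffer="uqhlolyzrljlw" (len 13), cursors c1@4 c2@6 c3@10 c4@12, authorship ...1.2...3.4.
After op 4 (move_left): buffer="uqhlolyzrljlw" (len 13), cursors c1@3 c2@5 c3@9 c4@11, authorship ...1.2...3.4.
After op 5 (delete): buffer="uqllyzllw" (len 9), cursors c1@2 c2@3 c3@6 c4@7, authorship ..12..34.
After op 6 (delete): buffer="ulylw" (len 5), cursors c1@1 c2@1 c3@3 c4@3, authorship .2.4.

Answer: ulylw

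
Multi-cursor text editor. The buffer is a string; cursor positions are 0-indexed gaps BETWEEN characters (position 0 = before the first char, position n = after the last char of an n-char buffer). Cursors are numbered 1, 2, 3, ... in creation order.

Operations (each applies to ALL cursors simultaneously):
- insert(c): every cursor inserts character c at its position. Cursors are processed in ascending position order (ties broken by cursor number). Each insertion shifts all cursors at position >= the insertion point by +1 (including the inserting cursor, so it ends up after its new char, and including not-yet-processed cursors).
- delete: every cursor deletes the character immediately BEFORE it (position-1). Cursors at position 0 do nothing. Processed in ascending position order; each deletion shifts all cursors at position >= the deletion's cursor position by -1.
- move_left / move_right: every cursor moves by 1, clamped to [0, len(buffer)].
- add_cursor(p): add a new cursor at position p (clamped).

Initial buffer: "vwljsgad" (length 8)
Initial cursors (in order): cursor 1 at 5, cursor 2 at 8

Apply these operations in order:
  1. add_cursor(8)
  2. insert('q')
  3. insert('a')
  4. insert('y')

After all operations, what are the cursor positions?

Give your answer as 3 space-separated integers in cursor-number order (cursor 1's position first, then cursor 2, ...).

After op 1 (add_cursor(8)): buffer="vwljsgad" (len 8), cursors c1@5 c2@8 c3@8, authorship ........
After op 2 (insert('q')): buffer="vwljsqgadqq" (len 11), cursors c1@6 c2@11 c3@11, authorship .....1...23
After op 3 (insert('a')): buffer="vwljsqagadqqaa" (len 14), cursors c1@7 c2@14 c3@14, authorship .....11...2323
After op 4 (insert('y')): buffer="vwljsqaygadqqaayy" (len 17), cursors c1@8 c2@17 c3@17, authorship .....111...232323

Answer: 8 17 17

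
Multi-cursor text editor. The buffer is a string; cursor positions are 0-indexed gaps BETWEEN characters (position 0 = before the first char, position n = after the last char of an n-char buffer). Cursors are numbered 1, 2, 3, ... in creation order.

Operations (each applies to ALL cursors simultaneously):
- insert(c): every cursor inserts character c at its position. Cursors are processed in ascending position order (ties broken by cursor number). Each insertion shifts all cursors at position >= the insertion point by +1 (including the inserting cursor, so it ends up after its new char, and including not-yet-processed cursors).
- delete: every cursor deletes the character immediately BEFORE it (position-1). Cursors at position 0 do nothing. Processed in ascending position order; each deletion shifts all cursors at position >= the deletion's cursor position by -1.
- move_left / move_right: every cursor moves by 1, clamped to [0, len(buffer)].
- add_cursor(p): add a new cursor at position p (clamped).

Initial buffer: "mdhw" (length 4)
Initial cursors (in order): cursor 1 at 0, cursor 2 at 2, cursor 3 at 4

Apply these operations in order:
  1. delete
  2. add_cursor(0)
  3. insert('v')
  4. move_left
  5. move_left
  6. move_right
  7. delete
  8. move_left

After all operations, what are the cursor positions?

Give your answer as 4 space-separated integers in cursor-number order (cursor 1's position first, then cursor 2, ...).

After op 1 (delete): buffer="mh" (len 2), cursors c1@0 c2@1 c3@2, authorship ..
After op 2 (add_cursor(0)): buffer="mh" (len 2), cursors c1@0 c4@0 c2@1 c3@2, authorship ..
After op 3 (insert('v')): buffer="vvmvhv" (len 6), cursors c1@2 c4@2 c2@4 c3@6, authorship 14.2.3
After op 4 (move_left): buffer="vvmvhv" (len 6), cursors c1@1 c4@1 c2@3 c3@5, authorship 14.2.3
After op 5 (move_left): buffer="vvmvhv" (len 6), cursors c1@0 c4@0 c2@2 c3@4, authorship 14.2.3
After op 6 (move_right): buffer="vvmvhv" (len 6), cursors c1@1 c4@1 c2@3 c3@5, authorship 14.2.3
After op 7 (delete): buffer="vvv" (len 3), cursors c1@0 c4@0 c2@1 c3@2, authorship 423
After op 8 (move_left): buffer="vvv" (len 3), cursors c1@0 c2@0 c4@0 c3@1, authorship 423

Answer: 0 0 1 0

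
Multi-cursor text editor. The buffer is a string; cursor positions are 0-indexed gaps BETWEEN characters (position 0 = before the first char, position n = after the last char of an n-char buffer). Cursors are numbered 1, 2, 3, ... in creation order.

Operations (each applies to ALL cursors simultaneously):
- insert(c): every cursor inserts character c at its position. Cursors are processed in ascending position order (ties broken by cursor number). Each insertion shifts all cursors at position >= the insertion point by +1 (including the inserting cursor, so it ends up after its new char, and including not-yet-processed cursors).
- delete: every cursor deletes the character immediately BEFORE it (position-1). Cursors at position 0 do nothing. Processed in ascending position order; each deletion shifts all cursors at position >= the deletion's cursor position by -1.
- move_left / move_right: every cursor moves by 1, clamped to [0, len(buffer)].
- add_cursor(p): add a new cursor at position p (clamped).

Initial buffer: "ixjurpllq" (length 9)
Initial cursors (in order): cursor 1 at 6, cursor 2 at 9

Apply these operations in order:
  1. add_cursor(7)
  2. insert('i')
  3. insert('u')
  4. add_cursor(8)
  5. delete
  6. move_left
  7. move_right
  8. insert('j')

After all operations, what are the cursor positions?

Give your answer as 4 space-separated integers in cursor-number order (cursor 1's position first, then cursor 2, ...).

After op 1 (add_cursor(7)): buffer="ixjurpllq" (len 9), cursors c1@6 c3@7 c2@9, authorship .........
After op 2 (insert('i')): buffer="ixjurpililqi" (len 12), cursors c1@7 c3@9 c2@12, authorship ......1.3..2
After op 3 (insert('u')): buffer="ixjurpiuliulqiu" (len 15), cursors c1@8 c3@11 c2@15, authorship ......11.33..22
After op 4 (add_cursor(8)): buffer="ixjurpiuliulqiu" (len 15), cursors c1@8 c4@8 c3@11 c2@15, authorship ......11.33..22
After op 5 (delete): buffer="ixjurplilqi" (len 11), cursors c1@6 c4@6 c3@8 c2@11, authorship .......3..2
After op 6 (move_left): buffer="ixjurplilqi" (len 11), cursors c1@5 c4@5 c3@7 c2@10, authorship .......3..2
After op 7 (move_right): buffer="ixjurplilqi" (len 11), cursors c1@6 c4@6 c3@8 c2@11, authorship .......3..2
After op 8 (insert('j')): buffer="ixjurpjjlijlqij" (len 15), cursors c1@8 c4@8 c3@11 c2@15, authorship ......14.33..22

Answer: 8 15 11 8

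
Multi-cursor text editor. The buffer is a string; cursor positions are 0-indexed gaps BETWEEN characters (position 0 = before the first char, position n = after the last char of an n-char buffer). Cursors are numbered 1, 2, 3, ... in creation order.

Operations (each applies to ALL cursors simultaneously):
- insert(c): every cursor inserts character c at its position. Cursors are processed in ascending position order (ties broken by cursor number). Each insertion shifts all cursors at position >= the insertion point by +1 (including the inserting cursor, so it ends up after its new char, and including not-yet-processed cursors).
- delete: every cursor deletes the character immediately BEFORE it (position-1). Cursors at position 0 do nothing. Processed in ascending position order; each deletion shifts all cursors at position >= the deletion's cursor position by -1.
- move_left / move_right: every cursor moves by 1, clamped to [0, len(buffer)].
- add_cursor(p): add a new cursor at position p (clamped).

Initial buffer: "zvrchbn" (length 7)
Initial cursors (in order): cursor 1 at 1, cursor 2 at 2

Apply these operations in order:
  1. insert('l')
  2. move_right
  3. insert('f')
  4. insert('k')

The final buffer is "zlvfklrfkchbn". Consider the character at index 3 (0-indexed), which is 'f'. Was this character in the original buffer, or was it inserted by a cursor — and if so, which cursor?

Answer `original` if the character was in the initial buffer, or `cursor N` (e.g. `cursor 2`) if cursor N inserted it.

After op 1 (insert('l')): buffer="zlvlrchbn" (len 9), cursors c1@2 c2@4, authorship .1.2.....
After op 2 (move_right): buffer="zlvlrchbn" (len 9), cursors c1@3 c2@5, authorship .1.2.....
After op 3 (insert('f')): buffer="zlvflrfchbn" (len 11), cursors c1@4 c2@7, authorship .1.12.2....
After op 4 (insert('k')): buffer="zlvfklrfkchbn" (len 13), cursors c1@5 c2@9, authorship .1.112.22....
Authorship (.=original, N=cursor N): . 1 . 1 1 2 . 2 2 . . . .
Index 3: author = 1

Answer: cursor 1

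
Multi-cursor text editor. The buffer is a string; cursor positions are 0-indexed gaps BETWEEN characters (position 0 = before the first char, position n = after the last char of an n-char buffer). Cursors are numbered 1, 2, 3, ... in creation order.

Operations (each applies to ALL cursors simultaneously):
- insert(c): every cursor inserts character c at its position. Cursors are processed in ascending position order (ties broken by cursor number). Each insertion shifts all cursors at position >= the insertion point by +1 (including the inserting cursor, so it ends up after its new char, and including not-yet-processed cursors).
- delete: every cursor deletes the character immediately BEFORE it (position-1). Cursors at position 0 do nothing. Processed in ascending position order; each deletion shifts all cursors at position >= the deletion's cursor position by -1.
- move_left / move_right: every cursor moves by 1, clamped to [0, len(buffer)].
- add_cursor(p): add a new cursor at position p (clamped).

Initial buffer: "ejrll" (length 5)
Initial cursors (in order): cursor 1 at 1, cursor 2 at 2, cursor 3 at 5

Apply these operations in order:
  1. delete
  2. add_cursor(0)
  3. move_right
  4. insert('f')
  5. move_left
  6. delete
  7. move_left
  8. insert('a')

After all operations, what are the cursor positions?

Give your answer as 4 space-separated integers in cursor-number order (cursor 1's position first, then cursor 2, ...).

Answer: 4 4 4 4

Derivation:
After op 1 (delete): buffer="rl" (len 2), cursors c1@0 c2@0 c3@2, authorship ..
After op 2 (add_cursor(0)): buffer="rl" (len 2), cursors c1@0 c2@0 c4@0 c3@2, authorship ..
After op 3 (move_right): buffer="rl" (len 2), cursors c1@1 c2@1 c4@1 c3@2, authorship ..
After op 4 (insert('f')): buffer="rffflf" (len 6), cursors c1@4 c2@4 c4@4 c3@6, authorship .124.3
After op 5 (move_left): buffer="rffflf" (len 6), cursors c1@3 c2@3 c4@3 c3@5, authorship .124.3
After op 6 (delete): buffer="ff" (len 2), cursors c1@0 c2@0 c4@0 c3@1, authorship 43
After op 7 (move_left): buffer="ff" (len 2), cursors c1@0 c2@0 c3@0 c4@0, authorship 43
After op 8 (insert('a')): buffer="aaaaff" (len 6), cursors c1@4 c2@4 c3@4 c4@4, authorship 123443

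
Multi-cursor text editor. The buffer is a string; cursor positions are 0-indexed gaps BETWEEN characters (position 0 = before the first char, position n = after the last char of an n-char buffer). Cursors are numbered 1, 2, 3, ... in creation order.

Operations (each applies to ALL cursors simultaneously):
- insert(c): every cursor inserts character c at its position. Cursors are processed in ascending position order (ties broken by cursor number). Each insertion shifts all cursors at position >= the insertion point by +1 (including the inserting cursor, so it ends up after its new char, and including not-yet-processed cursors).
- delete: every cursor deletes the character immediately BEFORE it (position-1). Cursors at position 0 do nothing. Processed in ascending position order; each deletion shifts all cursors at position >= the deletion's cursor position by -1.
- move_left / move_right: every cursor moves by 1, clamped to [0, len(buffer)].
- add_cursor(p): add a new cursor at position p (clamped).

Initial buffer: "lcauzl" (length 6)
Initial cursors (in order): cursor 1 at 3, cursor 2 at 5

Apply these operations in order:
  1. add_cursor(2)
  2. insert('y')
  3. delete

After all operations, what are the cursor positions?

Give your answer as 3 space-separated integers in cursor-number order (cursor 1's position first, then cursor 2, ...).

Answer: 3 5 2

Derivation:
After op 1 (add_cursor(2)): buffer="lcauzl" (len 6), cursors c3@2 c1@3 c2@5, authorship ......
After op 2 (insert('y')): buffer="lcyayuzyl" (len 9), cursors c3@3 c1@5 c2@8, authorship ..3.1..2.
After op 3 (delete): buffer="lcauzl" (len 6), cursors c3@2 c1@3 c2@5, authorship ......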